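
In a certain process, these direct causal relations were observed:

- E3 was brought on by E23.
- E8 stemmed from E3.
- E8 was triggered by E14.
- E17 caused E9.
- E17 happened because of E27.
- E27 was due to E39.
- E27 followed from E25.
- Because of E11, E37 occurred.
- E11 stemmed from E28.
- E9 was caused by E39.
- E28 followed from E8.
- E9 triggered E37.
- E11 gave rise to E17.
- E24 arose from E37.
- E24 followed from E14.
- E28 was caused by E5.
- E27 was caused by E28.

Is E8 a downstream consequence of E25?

E25 leads to E27, E17, E9, E37, E24; E8 is not among them.

No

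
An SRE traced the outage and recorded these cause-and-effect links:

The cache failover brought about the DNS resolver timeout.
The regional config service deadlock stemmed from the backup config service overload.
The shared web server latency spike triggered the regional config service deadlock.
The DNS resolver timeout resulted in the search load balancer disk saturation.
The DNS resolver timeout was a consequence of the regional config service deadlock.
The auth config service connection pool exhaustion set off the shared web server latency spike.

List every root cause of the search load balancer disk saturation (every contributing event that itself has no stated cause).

Tracing upstream from the search load balancer disk saturation: the search load balancer disk saturation ← the DNS resolver timeout ← the regional config service deadlock ← the shared web server latency spike ← the auth config service connection pool exhaustion.
A separate upstream branch: the search load balancer disk saturation ← the DNS resolver timeout ← the regional config service deadlock ← the backup config service overload.
A separate upstream branch: the search load balancer disk saturation ← the DNS resolver timeout ← the cache failover.
Each of those chain origins has no stated cause.

the auth config service connection pool exhaustion, the backup config service overload, the cache failover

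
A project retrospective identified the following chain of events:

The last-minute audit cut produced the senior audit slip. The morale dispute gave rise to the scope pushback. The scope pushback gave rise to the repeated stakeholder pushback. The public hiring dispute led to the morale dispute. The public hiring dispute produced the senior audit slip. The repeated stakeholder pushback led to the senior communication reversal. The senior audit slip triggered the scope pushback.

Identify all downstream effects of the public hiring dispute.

the morale dispute, the repeated stakeholder pushback, the scope pushback, the senior audit slip, the senior communication reversal

Direct effects: the morale dispute, the senior audit slip.
2 steps out: the scope pushback.
3 steps out: the repeated stakeholder pushback.
4 steps out: the senior communication reversal.
Not reachable from it: the last-minute audit cut.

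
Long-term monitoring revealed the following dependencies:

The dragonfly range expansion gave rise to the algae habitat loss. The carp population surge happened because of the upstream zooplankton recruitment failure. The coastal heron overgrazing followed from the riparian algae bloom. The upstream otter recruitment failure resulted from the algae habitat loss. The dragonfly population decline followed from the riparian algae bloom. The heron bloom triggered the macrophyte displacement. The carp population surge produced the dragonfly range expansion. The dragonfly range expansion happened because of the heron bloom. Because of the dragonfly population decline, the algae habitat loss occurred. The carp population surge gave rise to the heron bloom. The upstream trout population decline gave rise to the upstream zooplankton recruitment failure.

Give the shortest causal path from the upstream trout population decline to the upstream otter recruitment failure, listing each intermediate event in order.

the upstream trout population decline → the upstream zooplankton recruitment failure → the carp population surge → the dragonfly range expansion → the algae habitat loss → the upstream otter recruitment failure

the upstream trout population decline → the upstream zooplankton recruitment failure
the upstream zooplankton recruitment failure → the carp population surge
the carp population surge → the dragonfly range expansion
the dragonfly range expansion → the algae habitat loss
the algae habitat loss → the upstream otter recruitment failure
Length: 5 steps.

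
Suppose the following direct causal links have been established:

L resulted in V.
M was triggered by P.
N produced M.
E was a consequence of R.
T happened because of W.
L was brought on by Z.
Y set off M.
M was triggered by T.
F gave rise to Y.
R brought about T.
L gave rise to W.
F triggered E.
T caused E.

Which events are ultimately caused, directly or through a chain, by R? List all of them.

Direct effects: T, E.
2 steps out: M.
Not reachable from it: Z, L, V, W, P, F, N, Y.

E, M, T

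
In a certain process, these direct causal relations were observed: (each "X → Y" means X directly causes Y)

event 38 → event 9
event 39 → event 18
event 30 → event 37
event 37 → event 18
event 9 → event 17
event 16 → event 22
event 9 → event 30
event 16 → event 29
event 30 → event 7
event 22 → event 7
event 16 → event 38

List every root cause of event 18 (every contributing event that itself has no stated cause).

event 16, event 39

Tracing upstream from event 18: event 18 ← event 37 ← event 30 ← event 9 ← event 38 ← event 16.
A separate upstream branch: event 18 ← event 39.
Each of those chain origins has no stated cause.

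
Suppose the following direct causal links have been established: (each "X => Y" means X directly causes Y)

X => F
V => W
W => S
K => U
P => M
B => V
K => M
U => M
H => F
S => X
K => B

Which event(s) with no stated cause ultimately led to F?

H, K

Tracing upstream from F: F ← X ← S ← W ← V ← B ← K.
A separate upstream branch: F ← H.
Each of those chain origins has no stated cause.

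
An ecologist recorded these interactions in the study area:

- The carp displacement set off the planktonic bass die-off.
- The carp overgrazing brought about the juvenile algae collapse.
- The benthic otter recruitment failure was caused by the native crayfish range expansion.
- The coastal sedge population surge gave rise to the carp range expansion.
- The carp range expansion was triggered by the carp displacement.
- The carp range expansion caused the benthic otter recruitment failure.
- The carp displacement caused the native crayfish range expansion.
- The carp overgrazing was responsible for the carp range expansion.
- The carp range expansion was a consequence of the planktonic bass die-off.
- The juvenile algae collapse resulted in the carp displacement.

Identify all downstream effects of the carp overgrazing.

Direct effects: the juvenile algae collapse, the carp range expansion.
2 steps out: the carp displacement, the benthic otter recruitment failure.
3 steps out: the planktonic bass die-off, the native crayfish range expansion.
Not reachable from it: the coastal sedge population surge.

the benthic otter recruitment failure, the carp displacement, the carp range expansion, the juvenile algae collapse, the native crayfish range expansion, the planktonic bass die-off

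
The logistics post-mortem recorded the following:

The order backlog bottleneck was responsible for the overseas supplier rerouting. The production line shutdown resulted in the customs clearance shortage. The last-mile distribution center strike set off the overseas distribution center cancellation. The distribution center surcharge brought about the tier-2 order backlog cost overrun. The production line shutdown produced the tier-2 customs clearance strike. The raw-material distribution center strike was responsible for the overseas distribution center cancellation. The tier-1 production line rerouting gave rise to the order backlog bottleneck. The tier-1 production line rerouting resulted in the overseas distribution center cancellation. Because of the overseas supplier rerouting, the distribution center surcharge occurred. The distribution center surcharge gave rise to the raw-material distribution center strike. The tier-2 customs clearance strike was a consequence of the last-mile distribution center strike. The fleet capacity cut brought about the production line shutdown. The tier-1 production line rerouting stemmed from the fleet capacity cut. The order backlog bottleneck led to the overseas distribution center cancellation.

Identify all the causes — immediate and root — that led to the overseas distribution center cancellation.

the distribution center surcharge, the fleet capacity cut, the last-mile distribution center strike, the order backlog bottleneck, the overseas supplier rerouting, the raw-material distribution center strike, the tier-1 production line rerouting

Immediate causes of the overseas distribution center cancellation: the last-mile distribution center strike, the tier-1 production line rerouting, the order backlog bottleneck, the raw-material distribution center strike.
Further upstream: the fleet capacity cut, the overseas supplier rerouting, the distribution center surcharge.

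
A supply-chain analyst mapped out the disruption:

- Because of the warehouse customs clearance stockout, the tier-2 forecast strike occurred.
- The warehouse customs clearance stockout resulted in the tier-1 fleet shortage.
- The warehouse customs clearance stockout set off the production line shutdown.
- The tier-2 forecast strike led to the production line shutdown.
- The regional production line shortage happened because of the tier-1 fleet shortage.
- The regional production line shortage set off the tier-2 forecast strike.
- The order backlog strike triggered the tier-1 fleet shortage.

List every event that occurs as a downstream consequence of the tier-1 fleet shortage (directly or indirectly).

Direct effects: the regional production line shortage.
2 steps out: the tier-2 forecast strike.
3 steps out: the production line shutdown.
Not reachable from it: the warehouse customs clearance stockout, the order backlog strike.

the production line shutdown, the regional production line shortage, the tier-2 forecast strike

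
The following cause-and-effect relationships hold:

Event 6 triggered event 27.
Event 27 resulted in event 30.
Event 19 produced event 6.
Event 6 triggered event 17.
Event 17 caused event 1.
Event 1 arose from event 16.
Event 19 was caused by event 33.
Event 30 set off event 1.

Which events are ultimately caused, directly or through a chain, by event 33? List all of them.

event 1, event 17, event 19, event 27, event 30, event 6

Direct effects: event 19.
2 steps out: event 6.
3 steps out: event 17, event 27.
4 steps out: event 30, event 1.
Not reachable from it: event 16.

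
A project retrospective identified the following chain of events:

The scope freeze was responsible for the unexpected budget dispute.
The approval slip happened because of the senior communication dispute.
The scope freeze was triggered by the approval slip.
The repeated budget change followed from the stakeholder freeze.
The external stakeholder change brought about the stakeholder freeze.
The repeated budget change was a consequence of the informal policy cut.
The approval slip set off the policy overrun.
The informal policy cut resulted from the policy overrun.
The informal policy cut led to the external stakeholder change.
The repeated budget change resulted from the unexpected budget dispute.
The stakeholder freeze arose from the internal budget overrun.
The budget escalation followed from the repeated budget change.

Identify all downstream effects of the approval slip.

Direct effects: the policy overrun, the scope freeze.
2 steps out: the informal policy cut, the unexpected budget dispute.
3 steps out: the external stakeholder change, the repeated budget change.
4 steps out: the stakeholder freeze, the budget escalation.
Not reachable from it: the senior communication dispute, the internal budget overrun.

the budget escalation, the external stakeholder change, the informal policy cut, the policy overrun, the repeated budget change, the scope freeze, the stakeholder freeze, the unexpected budget dispute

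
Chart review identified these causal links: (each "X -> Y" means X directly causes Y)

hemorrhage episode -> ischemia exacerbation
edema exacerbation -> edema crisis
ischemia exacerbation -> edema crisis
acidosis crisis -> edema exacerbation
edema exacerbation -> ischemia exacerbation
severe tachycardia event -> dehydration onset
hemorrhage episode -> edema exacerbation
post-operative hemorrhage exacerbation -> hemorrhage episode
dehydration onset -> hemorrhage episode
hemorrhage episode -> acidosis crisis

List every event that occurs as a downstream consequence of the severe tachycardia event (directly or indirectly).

the acidosis crisis, the dehydration onset, the edema crisis, the edema exacerbation, the hemorrhage episode, the ischemia exacerbation

Direct effects: the dehydration onset.
2 steps out: the hemorrhage episode.
3 steps out: the acidosis crisis, the edema exacerbation, the ischemia exacerbation.
4 steps out: the edema crisis.
Not reachable from it: the post-operative hemorrhage exacerbation.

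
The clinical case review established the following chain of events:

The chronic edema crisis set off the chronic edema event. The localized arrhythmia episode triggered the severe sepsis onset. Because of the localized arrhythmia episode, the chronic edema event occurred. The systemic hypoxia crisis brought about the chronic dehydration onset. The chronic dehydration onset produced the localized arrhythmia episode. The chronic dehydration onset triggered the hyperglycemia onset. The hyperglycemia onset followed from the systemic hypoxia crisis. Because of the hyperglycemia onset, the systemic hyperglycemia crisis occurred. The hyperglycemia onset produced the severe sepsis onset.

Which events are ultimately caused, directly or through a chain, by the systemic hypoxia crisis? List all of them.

the chronic dehydration onset, the chronic edema event, the hyperglycemia onset, the localized arrhythmia episode, the severe sepsis onset, the systemic hyperglycemia crisis

Direct effects: the chronic dehydration onset, the hyperglycemia onset.
2 steps out: the localized arrhythmia episode, the severe sepsis onset, the systemic hyperglycemia crisis.
3 steps out: the chronic edema event.
Not reachable from it: the chronic edema crisis.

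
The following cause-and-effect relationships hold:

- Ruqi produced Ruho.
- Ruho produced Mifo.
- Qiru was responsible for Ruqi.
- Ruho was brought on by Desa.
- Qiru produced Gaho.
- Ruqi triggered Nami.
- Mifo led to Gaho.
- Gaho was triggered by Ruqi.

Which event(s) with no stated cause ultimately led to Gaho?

Desa, Qiru

Tracing upstream from Gaho: Gaho ← Qiru.
A separate upstream branch: Gaho ← Mifo ← Ruho ← Desa.
Each of those chain origins has no stated cause.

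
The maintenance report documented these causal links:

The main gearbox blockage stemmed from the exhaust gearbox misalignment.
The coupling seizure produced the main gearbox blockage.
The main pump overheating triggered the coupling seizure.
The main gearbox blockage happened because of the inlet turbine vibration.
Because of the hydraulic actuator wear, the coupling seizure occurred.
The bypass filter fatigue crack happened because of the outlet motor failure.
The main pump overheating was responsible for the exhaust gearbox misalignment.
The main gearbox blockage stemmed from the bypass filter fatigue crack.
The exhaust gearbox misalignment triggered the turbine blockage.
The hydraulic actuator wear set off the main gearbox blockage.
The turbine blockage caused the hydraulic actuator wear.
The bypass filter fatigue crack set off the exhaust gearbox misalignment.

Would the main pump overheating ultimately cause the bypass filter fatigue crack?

The main pump overheating leads to the exhaust gearbox misalignment, the turbine blockage, the hydraulic actuator wear, the coupling seizure, the main gearbox blockage; the bypass filter fatigue crack is not among them.

No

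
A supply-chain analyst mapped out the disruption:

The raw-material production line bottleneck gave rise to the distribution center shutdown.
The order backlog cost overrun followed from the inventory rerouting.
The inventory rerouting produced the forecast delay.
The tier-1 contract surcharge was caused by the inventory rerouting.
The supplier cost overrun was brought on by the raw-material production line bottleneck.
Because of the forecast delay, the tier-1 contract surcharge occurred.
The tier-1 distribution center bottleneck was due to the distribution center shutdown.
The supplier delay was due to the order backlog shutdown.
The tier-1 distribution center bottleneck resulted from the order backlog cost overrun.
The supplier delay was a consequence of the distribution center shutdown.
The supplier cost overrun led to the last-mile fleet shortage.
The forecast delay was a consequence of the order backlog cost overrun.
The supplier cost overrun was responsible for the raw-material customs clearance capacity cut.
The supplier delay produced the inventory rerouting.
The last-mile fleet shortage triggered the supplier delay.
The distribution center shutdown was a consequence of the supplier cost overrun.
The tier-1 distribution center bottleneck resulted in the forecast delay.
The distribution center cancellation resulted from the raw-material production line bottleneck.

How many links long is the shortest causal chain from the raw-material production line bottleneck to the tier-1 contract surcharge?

4

Shortest chain: the raw-material production line bottleneck → the distribution center shutdown → the supplier delay → the inventory rerouting → the tier-1 contract surcharge.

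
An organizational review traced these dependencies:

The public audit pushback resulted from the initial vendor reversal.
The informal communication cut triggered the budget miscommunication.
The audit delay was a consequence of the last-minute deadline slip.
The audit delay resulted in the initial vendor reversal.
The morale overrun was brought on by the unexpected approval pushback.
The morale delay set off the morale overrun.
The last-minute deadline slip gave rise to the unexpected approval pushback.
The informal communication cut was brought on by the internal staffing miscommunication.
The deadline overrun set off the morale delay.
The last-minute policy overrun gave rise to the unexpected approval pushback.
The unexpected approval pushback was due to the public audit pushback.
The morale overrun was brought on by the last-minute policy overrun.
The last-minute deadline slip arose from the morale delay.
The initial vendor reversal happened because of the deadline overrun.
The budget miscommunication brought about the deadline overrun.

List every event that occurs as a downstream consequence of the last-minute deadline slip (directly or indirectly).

the audit delay, the initial vendor reversal, the morale overrun, the public audit pushback, the unexpected approval pushback

Direct effects: the audit delay, the unexpected approval pushback.
2 steps out: the initial vendor reversal, the morale overrun.
3 steps out: the public audit pushback.
Not reachable from it: the internal staffing miscommunication, the informal communication cut, the budget miscommunication, the deadline overrun, the morale delay, the last-minute policy overrun.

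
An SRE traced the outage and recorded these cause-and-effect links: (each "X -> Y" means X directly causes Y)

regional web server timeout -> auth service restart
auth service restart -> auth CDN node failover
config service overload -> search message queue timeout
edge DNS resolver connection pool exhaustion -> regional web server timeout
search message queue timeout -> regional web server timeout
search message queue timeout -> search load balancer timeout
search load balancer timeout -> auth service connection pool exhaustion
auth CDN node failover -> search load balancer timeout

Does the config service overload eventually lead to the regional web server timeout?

Yes

There is a causal chain: the config service overload → the search message queue timeout → the regional web server timeout.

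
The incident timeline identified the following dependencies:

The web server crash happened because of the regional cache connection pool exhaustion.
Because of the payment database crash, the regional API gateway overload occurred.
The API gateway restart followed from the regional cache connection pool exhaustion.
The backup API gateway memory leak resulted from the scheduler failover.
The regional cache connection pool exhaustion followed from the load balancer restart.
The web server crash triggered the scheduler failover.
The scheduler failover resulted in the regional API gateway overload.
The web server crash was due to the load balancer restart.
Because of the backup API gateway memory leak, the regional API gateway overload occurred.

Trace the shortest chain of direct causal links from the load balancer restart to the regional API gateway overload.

the load balancer restart → the web server crash
the web server crash → the scheduler failover
the scheduler failover → the regional API gateway overload
Length: 3 steps.

the load balancer restart → the web server crash → the scheduler failover → the regional API gateway overload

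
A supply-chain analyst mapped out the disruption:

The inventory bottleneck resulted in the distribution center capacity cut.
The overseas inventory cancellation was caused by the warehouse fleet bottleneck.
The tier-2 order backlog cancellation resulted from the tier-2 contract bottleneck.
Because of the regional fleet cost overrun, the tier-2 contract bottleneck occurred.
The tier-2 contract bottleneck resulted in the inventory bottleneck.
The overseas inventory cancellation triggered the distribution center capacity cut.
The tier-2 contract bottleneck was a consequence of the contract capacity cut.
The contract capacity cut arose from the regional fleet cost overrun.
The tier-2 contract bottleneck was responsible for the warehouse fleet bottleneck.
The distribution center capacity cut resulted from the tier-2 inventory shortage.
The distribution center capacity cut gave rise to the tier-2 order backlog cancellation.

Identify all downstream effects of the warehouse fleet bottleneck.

the distribution center capacity cut, the overseas inventory cancellation, the tier-2 order backlog cancellation

Direct effects: the overseas inventory cancellation.
2 steps out: the distribution center capacity cut.
3 steps out: the tier-2 order backlog cancellation.
Not reachable from it: the regional fleet cost overrun, the contract capacity cut, the tier-2 contract bottleneck, the inventory bottleneck, the tier-2 inventory shortage.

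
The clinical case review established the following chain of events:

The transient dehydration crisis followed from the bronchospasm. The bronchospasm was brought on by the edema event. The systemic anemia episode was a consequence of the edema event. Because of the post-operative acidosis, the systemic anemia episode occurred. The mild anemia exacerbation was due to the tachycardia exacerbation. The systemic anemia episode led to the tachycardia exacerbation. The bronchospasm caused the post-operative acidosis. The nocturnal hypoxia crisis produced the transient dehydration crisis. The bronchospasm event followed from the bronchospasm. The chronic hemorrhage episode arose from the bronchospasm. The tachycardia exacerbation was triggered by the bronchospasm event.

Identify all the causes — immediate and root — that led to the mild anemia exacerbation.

Immediate cause of the mild anemia exacerbation: the tachycardia exacerbation.
Further upstream: the edema event, the bronchospasm, the post-operative acidosis, the bronchospasm event, the systemic anemia episode.

the bronchospasm, the bronchospasm event, the edema event, the post-operative acidosis, the systemic anemia episode, the tachycardia exacerbation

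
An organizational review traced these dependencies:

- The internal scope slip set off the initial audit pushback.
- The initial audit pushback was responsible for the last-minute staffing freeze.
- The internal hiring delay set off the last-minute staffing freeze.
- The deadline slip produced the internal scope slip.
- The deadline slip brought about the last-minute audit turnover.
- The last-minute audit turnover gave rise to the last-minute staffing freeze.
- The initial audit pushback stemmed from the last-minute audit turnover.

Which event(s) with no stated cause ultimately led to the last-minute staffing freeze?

Tracing upstream from the last-minute staffing freeze: the last-minute staffing freeze ← the last-minute audit turnover ← the deadline slip.
A separate upstream branch: the last-minute staffing freeze ← the internal hiring delay.
Each of those chain origins has no stated cause.

the deadline slip, the internal hiring delay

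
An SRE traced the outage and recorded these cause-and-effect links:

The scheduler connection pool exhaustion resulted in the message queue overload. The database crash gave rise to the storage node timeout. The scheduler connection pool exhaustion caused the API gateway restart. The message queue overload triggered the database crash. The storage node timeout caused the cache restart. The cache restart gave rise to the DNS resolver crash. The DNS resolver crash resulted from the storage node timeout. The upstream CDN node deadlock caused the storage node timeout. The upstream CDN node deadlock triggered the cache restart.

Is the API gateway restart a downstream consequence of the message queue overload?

No

The message queue overload leads to the database crash, the storage node timeout, the cache restart, the DNS resolver crash; the API gateway restart is not among them.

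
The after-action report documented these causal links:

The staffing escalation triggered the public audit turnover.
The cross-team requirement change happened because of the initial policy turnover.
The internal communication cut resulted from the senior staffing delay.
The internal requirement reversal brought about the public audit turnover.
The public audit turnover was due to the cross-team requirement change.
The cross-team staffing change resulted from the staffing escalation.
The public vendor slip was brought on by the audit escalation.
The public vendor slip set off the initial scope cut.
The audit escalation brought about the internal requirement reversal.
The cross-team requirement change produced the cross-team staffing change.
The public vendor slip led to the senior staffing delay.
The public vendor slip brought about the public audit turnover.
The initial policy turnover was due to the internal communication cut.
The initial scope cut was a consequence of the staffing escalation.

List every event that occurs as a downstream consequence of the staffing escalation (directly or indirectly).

the cross-team staffing change, the initial scope cut, the public audit turnover

Direct effects: the public audit turnover, the initial scope cut, the cross-team staffing change.
Not reachable from it: the audit escalation, the public vendor slip, the senior staffing delay, the internal communication cut, the initial policy turnover, the cross-team requirement change, the internal requirement reversal.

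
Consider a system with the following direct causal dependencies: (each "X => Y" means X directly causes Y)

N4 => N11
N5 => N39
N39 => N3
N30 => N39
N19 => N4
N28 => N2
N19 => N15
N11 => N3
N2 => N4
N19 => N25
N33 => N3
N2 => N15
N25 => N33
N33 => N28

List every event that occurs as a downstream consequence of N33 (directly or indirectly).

Direct effects: N28, N3.
2 steps out: N2.
3 steps out: N4, N15.
4 steps out: N11.
Not reachable from it: N19, N25, N30, N5, N39.

N11, N15, N2, N28, N3, N4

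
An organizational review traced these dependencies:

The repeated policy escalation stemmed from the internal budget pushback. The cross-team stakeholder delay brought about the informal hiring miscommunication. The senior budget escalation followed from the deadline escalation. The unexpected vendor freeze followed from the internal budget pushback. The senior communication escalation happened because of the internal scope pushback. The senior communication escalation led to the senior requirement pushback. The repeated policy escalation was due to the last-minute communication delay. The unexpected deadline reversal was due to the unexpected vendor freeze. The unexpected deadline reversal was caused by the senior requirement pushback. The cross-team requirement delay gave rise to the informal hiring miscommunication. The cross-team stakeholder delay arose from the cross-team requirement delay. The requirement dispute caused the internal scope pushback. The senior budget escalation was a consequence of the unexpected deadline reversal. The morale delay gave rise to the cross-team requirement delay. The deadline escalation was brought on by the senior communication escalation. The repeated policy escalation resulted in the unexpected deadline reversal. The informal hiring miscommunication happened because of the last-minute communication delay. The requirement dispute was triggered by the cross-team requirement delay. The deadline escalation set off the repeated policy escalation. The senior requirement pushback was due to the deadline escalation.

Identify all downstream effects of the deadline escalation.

the repeated policy escalation, the senior budget escalation, the senior requirement pushback, the unexpected deadline reversal

Direct effects: the senior requirement pushback, the repeated policy escalation, the senior budget escalation.
2 steps out: the unexpected deadline reversal.
Not reachable from it: the morale delay, the last-minute communication delay, the cross-team requirement delay, the requirement dispute, the internal scope pushback, the cross-team stakeholder delay, the senior communication escalation, the internal budget pushback, the unexpected vendor freeze, the informal hiring miscommunication.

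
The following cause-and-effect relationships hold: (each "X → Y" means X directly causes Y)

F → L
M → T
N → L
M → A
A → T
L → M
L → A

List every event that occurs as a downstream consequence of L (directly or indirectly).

A, M, T

Direct effects: M, A.
2 steps out: T.
Not reachable from it: F, N.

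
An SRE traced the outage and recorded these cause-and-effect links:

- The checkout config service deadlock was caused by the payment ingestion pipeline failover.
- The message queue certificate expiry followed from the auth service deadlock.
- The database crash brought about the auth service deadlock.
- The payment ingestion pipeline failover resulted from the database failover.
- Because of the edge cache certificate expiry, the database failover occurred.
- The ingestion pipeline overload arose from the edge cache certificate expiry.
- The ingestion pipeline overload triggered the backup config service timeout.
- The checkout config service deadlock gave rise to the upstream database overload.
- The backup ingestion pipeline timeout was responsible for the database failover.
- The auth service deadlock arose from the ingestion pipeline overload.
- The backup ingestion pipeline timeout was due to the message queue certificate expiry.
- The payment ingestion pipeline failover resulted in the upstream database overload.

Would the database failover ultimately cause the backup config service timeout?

The database failover leads to the payment ingestion pipeline failover, the checkout config service deadlock, the upstream database overload; the backup config service timeout is not among them.

No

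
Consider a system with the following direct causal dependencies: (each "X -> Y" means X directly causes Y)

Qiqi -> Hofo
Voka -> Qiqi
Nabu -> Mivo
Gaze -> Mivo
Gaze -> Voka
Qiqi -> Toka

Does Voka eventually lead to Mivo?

Voka leads to Qiqi, Toka, Hofo; Mivo is not among them.

No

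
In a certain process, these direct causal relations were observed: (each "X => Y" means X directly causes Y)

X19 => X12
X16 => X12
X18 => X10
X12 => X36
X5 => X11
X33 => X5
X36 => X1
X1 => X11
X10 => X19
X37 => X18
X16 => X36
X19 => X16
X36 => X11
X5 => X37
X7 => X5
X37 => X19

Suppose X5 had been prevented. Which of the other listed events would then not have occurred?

Downstream of X5: X37, X18, X10, X19, X16, X12, X36, X1, X11.

X1, X10, X11, X12, X16, X18, X19, X36, X37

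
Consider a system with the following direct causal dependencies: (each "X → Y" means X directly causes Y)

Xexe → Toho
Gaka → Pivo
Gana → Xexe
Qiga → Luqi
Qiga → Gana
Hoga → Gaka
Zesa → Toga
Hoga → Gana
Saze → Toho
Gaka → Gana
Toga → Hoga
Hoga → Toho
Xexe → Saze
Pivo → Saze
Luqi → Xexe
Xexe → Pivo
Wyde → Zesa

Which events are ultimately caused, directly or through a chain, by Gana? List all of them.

Direct effects: Xexe.
2 steps out: Pivo, Saze, Toho.
Not reachable from it: Qiga, Wyde, Luqi, Zesa, Toga, Hoga, Gaka.

Pivo, Saze, Toho, Xexe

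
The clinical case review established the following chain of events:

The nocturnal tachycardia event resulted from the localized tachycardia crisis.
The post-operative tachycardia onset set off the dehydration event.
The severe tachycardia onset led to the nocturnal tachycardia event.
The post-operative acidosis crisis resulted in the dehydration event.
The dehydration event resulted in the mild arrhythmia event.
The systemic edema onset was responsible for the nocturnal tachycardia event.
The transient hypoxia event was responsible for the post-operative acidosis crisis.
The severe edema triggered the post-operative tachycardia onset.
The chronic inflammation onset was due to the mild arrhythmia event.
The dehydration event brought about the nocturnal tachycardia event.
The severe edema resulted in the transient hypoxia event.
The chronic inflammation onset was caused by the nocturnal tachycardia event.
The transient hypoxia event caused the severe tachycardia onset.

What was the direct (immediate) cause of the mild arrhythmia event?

the dehydration event

Upstream contributors include the severe edema, the transient hypoxia event, the post-operative tachycardia onset, the post-operative acidosis crisis, but only the dehydration event feeds directly into the mild arrhythmia event.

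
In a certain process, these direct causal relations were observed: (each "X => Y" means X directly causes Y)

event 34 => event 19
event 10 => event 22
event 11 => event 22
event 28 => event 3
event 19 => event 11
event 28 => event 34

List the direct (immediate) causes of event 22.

Upstream contributors include event 28, event 34, event 19, but only event 10, event 11 feed directly into event 22.

event 10, event 11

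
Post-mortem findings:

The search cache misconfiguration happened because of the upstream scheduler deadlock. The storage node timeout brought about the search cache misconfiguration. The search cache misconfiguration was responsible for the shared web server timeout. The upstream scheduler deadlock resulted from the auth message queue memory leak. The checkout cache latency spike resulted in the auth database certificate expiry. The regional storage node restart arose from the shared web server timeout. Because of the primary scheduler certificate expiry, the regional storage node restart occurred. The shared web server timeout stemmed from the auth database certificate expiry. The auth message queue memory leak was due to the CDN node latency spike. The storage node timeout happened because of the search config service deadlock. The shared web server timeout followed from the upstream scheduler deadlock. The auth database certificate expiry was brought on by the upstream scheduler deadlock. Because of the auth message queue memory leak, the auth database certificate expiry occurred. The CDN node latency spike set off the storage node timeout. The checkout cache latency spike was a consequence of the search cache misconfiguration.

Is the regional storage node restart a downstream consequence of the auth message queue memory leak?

There is a causal chain: the auth message queue memory leak → the upstream scheduler deadlock → the shared web server timeout → the regional storage node restart.

Yes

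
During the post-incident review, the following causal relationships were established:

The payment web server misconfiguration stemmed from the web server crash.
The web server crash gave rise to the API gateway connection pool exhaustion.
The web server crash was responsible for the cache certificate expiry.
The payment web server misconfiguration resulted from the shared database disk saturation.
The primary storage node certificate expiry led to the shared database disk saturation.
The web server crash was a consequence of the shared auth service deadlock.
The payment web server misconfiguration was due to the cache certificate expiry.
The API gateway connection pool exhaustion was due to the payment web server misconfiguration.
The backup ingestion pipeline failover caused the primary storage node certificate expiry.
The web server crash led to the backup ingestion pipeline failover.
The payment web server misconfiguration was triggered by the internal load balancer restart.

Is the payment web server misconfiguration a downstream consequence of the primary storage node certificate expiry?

There is a causal chain: the primary storage node certificate expiry → the shared database disk saturation → the payment web server misconfiguration.

Yes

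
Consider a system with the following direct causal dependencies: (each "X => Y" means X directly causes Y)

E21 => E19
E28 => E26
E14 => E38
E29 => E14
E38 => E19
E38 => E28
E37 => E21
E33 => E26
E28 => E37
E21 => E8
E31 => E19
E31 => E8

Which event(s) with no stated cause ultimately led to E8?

E29, E31

Tracing upstream from E8: E8 ← E21 ← E37 ← E28 ← E38 ← E14 ← E29.
A separate upstream branch: E8 ← E31.
Each of those chain origins has no stated cause.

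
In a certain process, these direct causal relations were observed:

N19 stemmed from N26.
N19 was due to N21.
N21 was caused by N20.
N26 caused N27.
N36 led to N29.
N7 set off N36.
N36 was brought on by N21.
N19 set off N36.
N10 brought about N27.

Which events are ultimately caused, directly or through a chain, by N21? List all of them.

Direct effects: N19, N36.
2 steps out: N29.
Not reachable from it: N20, N26, N7, N10, N27.

N19, N29, N36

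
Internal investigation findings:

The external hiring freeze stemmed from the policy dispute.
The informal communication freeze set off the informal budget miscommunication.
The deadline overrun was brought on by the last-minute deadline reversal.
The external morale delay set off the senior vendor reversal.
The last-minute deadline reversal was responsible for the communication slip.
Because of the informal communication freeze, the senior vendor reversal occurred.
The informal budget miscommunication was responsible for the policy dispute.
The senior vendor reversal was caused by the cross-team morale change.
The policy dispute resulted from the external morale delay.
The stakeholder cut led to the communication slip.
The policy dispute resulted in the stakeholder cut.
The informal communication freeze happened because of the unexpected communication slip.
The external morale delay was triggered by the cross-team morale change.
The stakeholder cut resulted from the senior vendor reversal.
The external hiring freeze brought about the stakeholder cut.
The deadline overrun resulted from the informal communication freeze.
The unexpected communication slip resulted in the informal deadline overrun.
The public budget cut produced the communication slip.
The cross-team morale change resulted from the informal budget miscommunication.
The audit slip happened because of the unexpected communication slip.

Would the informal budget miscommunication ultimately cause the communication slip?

Yes

There is a causal chain: the informal budget miscommunication → the policy dispute → the stakeholder cut → the communication slip.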